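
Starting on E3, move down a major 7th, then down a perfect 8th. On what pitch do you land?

Down a major seventh from E3: F2 (11 semitones down).
A perfect octave down from F2 is F1.

F1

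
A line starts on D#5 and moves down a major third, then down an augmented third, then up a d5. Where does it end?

A major third down from D#5 is B4.
Down an augmented third from B4: Gb4 (5 semitones down).
Up a diminished fifth from Gb4: Dbb5 (6 semitones up).

Dbb5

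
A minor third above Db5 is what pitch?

Counting three letter names up from D lands on F.
A minor third is 3 semitones; 3 semitones up from Db5 gives Fb5.

Fb5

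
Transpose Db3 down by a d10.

Counting three letter names plus an octave down from D lands on B.
Moving 14 semitones down from Db3 (the size of a diminished tenth) reaches B1.

B1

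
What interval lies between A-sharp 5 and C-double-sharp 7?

major tenth

A to C spans three letter names (A-B-C), plus an octave: a tenth.
A#5 to C##7 is 16 semitones, matching the major tenth exactly, so the quality is major.
(Equivalently, a compound major third: a major third plus an octave.)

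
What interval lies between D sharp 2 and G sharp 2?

D to G spans four letter names (D-E-F-G): a fourth.
Counting semitones, D#2→G#2 is 5, which is the perfect fourth.

P4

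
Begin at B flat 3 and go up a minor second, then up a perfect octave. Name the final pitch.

C flat 5

A minor second up from Bb3 is Cb4.
Up a perfect octave from Cb4: Cb5 (12 semitones up).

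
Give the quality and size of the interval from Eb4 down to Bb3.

perfect 4th

Descending from Eb4 to Bb3 is the same interval as ascending Bb3 to Eb4.
B to E spans four letter names (B-C-D-E) — that makes it a fourth of some quality.
Counting semitones, Bb3→Eb4 is 5, which is the perfect fourth.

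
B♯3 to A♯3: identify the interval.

Descending from B#3 to A#3 is the same interval as ascending A#3 to B#3.
A to B spans two letter names (A-B): a second.
Counting semitones, A#3→B#3 is 2, which is the major second.

major second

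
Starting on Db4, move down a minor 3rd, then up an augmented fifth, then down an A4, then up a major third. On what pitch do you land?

E4

Down a minor third from Db4: Bb3 (3 semitones down).
Up an augmented fifth from Bb3: F#4 (8 semitones up).
Down an augmented fourth from F#4: C4 (6 semitones down).
Up a major third from C4: E4 (4 semitones up).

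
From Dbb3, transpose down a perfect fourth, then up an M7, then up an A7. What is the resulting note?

F#4

Dbb3 down a perfect fourth → Abb2 (5 semitones).
A major seventh up from Abb2 is Gb3.
Gb3 up an augmented seventh → F#4 (12 semitones).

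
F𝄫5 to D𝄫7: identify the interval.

major thirteenth

F to D spans six letter names (F-G-A-B-C-D), plus an octave: a thirteenth.
The major thirteenth spans 21 semitones, and Fbb5 to Dbb7 is exactly 21 semitones — so this is a major thirteenth.
(Equivalently, a compound major sixth: a major sixth plus an octave.)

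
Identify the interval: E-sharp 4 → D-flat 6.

E to D spans seven letter names (E-F-G-A-B-C-D), plus an octave — that makes it a fourteenth of some quality.
The major fourteenth is 23 semitones; here we have 20, three semitones narrower: doubly diminished.
(Equivalently, a compound doubly diminished seventh: a doubly diminished seventh plus an octave.)

doubly diminished fourteenth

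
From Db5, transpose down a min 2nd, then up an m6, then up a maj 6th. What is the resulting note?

F6

A minor second down from Db5 is C5.
Up a minor sixth from C5: Ab5 (8 semitones up).
Ab5 up a major sixth → F6 (9 semitones).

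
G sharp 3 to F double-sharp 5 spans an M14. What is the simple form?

major 7th

Take out an octave (7 from the number): 14 − 7 = 7.
Quality carries through unchanged, so the simple form is a major seventh.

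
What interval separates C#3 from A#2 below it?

Descending from C#3 to A#2 is the same interval as ascending A#2 to C#3.
A to C spans three letter names (A-B-C) — that makes it a third of some quality.
A#2 to C#3 is 3 semitones, a half step short of the major third (4), so this is minor.

minor third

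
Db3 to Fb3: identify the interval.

D to F spans three letter names (D-E-F): a third.
At 3 semitones, Db3→Fb3 falls one short of a major third: minor.

m3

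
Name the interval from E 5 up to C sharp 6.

major sixth

E to C spans six letter names (E-F-G-A-B-C) — that makes it a sixth of some quality.
The major sixth spans 9 semitones, and E5 to C#6 is exactly 9 semitones — so this is a major sixth.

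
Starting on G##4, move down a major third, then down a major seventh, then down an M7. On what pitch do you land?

G2

G##4 down a major third → E#4 (4 semitones).
Down a major seventh from E#4: F#3 (11 semitones down).
Down a major seventh from F#3: G2 (11 semitones down).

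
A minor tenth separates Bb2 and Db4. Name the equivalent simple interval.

m3

Each octave removed subtracts seven from the number: 10 − 7 = 3.
So a minor tenth is an octave plus a minor third. The quality is unchanged.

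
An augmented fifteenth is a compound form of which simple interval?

augmented octave

Subtracting seven from the interval number removes an octave: 15 − 7 = 8.
That makes an augmented fifteenth a compound augmented octave — an octave plus an augmented octave.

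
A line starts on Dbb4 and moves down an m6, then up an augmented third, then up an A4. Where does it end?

Down a minor sixth from Dbb4: Fb3 (8 semitones down).
Up an augmented third from Fb3: A3 (5 semitones up).
Up an augmented fourth from A3: D#4 (6 semitones up).

D#4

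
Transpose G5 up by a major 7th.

F#6

Seven letter names up from G: F.
A major seventh is 11 semitones; 11 semitones up from G5 gives F#6.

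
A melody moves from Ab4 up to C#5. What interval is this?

A3

A to C spans three letter names (A-B-C): a third.
A major third would be 4 semitones; Ab4 to C#5 is 5, one semitone wider, so the interval is augmented.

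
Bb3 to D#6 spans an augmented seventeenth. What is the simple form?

augmented third

Each octave removed subtracts seven from the number: 17 − 14 = 3.
So an augmented seventeenth is 2 octaves plus an augmented third. The quality is unchanged.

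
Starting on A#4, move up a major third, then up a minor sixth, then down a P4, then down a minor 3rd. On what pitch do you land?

C##5

Up a major third from A#4: C##5 (4 semitones up).
Up a minor sixth from C##5: A#5 (8 semitones up).
A perfect fourth down from A#5 is E#5.
Down a minor third from E#5: C##5 (3 semitones down).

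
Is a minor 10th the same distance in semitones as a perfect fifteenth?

No

15 semitones (minor tenth) vs 24 semitones (perfect fifteenth): not equal.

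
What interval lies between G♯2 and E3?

G to E spans six letter names (G-A-B-C-D-E): a sixth.
At 8 semitones, G#2→E3 falls one short of a major sixth: minor.

minor 6th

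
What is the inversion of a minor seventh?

Inverted interval numbers add to nine, so a seventh pairs with a second (7 + 2 = 9).
Quality inverts too: minor becomes major. That makes the inversion a major second.

major 2nd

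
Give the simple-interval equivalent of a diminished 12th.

Each octave removed subtracts seven from the number: 12 − 7 = 5.
Quality carries through unchanged, so the simple form is a diminished fifth.

diminished fifth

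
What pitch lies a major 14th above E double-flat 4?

The fourteenth's letter: E up seven letter names plus an octave → D.
Moving 23 semitones up from Ebb4 (the size of a major fourteenth) reaches Db6.

D flat 6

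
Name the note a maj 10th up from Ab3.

The tenth's letter: A up three letter names plus an octave → C.
A major tenth is 16 semitones; 16 semitones up from Ab3 gives C5.

C5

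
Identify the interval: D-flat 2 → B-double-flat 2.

minor sixth

D to B spans six letter names (D-E-F-G-A-B), so the interval is some kind of sixth.
Db2 to Bbb2 is 8 semitones, a half step short of the major sixth (9), so this is minor.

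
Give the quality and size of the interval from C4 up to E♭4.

minor third

C to E spans three letter names (C-D-E), so the interval is some kind of third.
C4 to Eb4 is 3 semitones, a half step short of the major third (4), so this is minor.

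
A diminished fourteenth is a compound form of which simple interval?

Subtracting seven from the interval number removes an octave: 14 − 7 = 7.
That makes a diminished fourteenth a compound diminished seventh — an octave plus a diminished seventh.

diminished 7th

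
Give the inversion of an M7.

minor second

Inverted interval numbers add to nine, so a seventh pairs with a second (7 + 2 = 9).
And major becomes minor under inversion, so we get a minor second.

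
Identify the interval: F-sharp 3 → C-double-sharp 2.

diminished 11th

Descending from F#3 to C##2 is the same interval as ascending C##2 to F#3.
C to F spans four letter names (C-D-E-F), plus an octave, so the interval is some kind of eleventh.
C##2 to F#3 spans 16 semitones — one semitone narrower than the perfect eleventh (17) — giving a diminished eleventh.
(Equivalently, a compound diminished fourth: a diminished fourth plus an octave.)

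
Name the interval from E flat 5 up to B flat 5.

E to B spans five letter names (E-F-G-A-B): a fifth.
The perfect fifth spans 7 semitones, and Eb5 to Bb5 is exactly 7 semitones — so this is a perfect fifth.

P5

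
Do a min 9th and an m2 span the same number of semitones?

A minor ninth is 13 semitones but a minor second is 1 semitone — different sizes.

No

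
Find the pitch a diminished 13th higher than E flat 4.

C double-flat 6

Counting six letter names plus an octave up from E lands on C.
Moving 19 semitones up from Eb4 (the size of a diminished thirteenth) reaches Cbb6.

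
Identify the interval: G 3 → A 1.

Descending from G3 to A1 is the same interval as ascending A1 to G3.
A to G spans seven letter names (A-B-C-D-E-F-G), plus an octave, so the interval is some kind of fourteenth.
A major fourteenth would be 23 semitones, but A1 to G3 is 22 — one semitone narrower, making it a minor fourteenth.
(Equivalently, a compound minor seventh: a minor seventh plus an octave.)

minor 14th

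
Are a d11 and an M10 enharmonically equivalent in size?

Both span 16 semitones: a diminished eleventh and a major tenth are the same chromatic distance.

Yes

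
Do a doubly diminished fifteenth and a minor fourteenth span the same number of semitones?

A doubly diminished fifteenth = 22 semitones = a minor fourteenth; enharmonically equal.

Yes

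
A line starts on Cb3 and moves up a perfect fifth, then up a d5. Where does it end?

Cb3 up a perfect fifth → Gb3 (7 semitones).
A diminished fifth up from Gb3 is Dbb4.

Dbb4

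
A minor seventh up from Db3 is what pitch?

Cb4

Seven letter names up from D: C.
A minor seventh spans 10 semitones, so from Db3 the target pitch is Cb4.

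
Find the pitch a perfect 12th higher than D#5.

Counting five letter names plus an octave up from D lands on A.
Moving 19 semitones up from D#5 (the size of a perfect twelfth) reaches A#6.

A#6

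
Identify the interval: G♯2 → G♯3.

G to G is the same letter name, plus an octave, so the interval is some kind of octave.
G#2 to G#3 is 12 semitones, matching the perfect octave exactly, so the quality is perfect.

perfect octave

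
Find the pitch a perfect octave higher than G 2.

An octave keeps the letter name G, an octave up from G.
A perfect octave spans 12 semitones, so from G2 the target pitch is G3.

G 3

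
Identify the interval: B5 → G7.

m13

B to G spans six letter names (B-C-D-E-F-G), plus an octave, so the interval is some kind of thirteenth.
At 20 semitones, B5→G7 falls one short of a major thirteenth: minor.
(Equivalently, a compound minor sixth: a minor sixth plus an octave.)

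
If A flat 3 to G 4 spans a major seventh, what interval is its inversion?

The rule of nine gives the new number: 9 − 7 = 2, so a seventh becomes a second.
Quality inverts too: major becomes minor. That makes the inversion a minor second.

minor 2nd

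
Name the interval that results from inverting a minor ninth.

M7

First reduce the compound minor ninth to its simple form, a minor second.
The rule of nine gives the new number: 9 − 2 = 7, so a second becomes a seventh.
The quality also flips — minor becomes major — giving a major seventh.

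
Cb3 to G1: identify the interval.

Descending from Cb3 to G1 is the same interval as ascending G1 to Cb3.
G to C spans four letter names (G-A-B-C), plus an octave: an eleventh.
G1 to Cb3 spans 16 semitones — one semitone narrower than the perfect eleventh (17) — giving a diminished eleventh.
(Equivalently, a compound diminished fourth: a diminished fourth plus an octave.)

diminished eleventh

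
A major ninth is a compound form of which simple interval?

M2

Take out an octave (7 from the number): 9 − 7 = 2.
So a major ninth is an octave plus a major second. The quality is unchanged.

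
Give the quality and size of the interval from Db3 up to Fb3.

D to F spans three letter names (D-E-F) — that makes it a third of some quality.
A major third would be 4 semitones, but Db3 to Fb3 is 3 — one semitone narrower, making it a minor third.

minor 3rd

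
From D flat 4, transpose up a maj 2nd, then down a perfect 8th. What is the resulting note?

E flat 3

Up a major second from Db4: Eb4 (2 semitones up).
Down a perfect octave from Eb4: Eb3 (12 semitones down).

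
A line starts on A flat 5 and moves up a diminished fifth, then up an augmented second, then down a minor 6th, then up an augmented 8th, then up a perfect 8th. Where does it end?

A diminished fifth up from Ab5 is Ebb6.
An augmented second up from Ebb6 is F6.
A minor sixth down from F6 is A5.
Up an augmented octave from A5: A#6 (13 semitones up).
A#6 up a perfect octave → A#7 (12 semitones).

A sharp 7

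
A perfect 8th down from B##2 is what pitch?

The letter stays B (same as the start), shifted an octave down.
A perfect octave is 12 semitones; 12 semitones down from B##2 gives B##1.

B##1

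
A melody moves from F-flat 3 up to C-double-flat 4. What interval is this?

diminished fifth

F to C spans five letter names (F-G-A-B-C) — that makes it a fifth of some quality.
The perfect fifth is 7 semitones; here we have 6, one semitone narrower: diminished.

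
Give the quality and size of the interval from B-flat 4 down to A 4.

Descending from Bb4 to A4 is the same interval as ascending A4 to Bb4.
A to B spans two letter names (A-B) — that makes it a second of some quality.
A4 to Bb4 is 1 semitone, a half step short of the major second (2), so this is minor.

minor second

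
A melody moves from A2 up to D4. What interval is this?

perfect eleventh

A to D spans four letter names (A-B-C-D), plus an octave: an eleventh.
Counting semitones, A2→D4 is 17, which is the perfect eleventh.
(Equivalently, a compound perfect fourth: a perfect fourth plus an octave.)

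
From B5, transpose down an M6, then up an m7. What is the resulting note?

C6

Down a major sixth from B5: D5 (9 semitones down).
D5 up a minor seventh → C6 (10 semitones).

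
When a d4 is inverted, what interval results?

A5

The rule of nine gives the new number: 9 − 4 = 5, so a fourth becomes a fifth.
The quality also flips — diminished becomes augmented — giving an augmented fifth.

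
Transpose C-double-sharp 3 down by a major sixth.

Six letter names down from C: E.
A major sixth is 9 semitones; 9 semitones down from C##3 gives E#2.

E-sharp 2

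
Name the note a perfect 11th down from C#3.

Counting four letter names plus an octave down from C lands on G.
A perfect eleventh spans 17 semitones, so from C#3 the target pitch is G#1.

G#1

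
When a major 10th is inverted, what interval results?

First reduce the compound major tenth to its simple form, a major third.
Inverted interval numbers add to nine, so a third pairs with a sixth (3 + 6 = 9).
The quality also flips — major becomes minor — giving a minor sixth.

m6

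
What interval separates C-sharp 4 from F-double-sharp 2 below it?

Descending from C#4 to F##2 is the same interval as ascending F##2 to C#4.
F to C spans five letter names (F-G-A-B-C), plus an octave, so the interval is some kind of twelfth.
A perfect twelfth would be 19 semitones; F##2 to C#4 is 18, one semitone narrower, so the interval is diminished.
(Equivalently, a compound diminished fifth: a diminished fifth plus an octave.)

d12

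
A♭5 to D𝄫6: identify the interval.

A to D spans four letter names (A-B-C-D): a fourth.
The perfect fourth is 5 semitones; here we have 4, one semitone narrower: diminished.

diminished fourth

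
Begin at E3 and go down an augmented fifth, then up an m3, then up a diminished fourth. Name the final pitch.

E3 down an augmented fifth → Ab2 (8 semitones).
A minor third up from Ab2 is Cb3.
Cb3 up a diminished fourth → Fbb3 (4 semitones).

Fbb3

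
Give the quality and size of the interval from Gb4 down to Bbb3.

Descending from Gb4 to Bbb3 is the same interval as ascending Bbb3 to Gb4.
B to G spans six letter names (B-C-D-E-F-G): a sixth.
Bbb3 to Gb4 is 9 semitones, matching the major sixth exactly, so the quality is major.

major 6th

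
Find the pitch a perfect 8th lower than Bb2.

An octave keeps the letter name B, an octave down from B.
A perfect octave spans 12 semitones, so from Bb2 the target pitch is Bb1.

Bb1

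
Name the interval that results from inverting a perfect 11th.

First reduce the compound perfect eleventh to its simple form, a perfect fourth.
Inverted interval numbers add to nine, so a fourth pairs with a fifth (4 + 5 = 9).
Quality inverts too: perfect stays perfect. That makes the inversion a perfect fifth.

P5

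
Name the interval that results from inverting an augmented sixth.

d3

The rule of nine gives the new number: 9 − 6 = 3, so a sixth becomes a third.
And augmented becomes diminished under inversion, so we get a diminished third.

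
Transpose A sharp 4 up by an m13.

The thirteenth's letter: A up six letter names plus an octave → F.
Moving 20 semitones up from A#4 (the size of a minor thirteenth) reaches F#6.

F sharp 6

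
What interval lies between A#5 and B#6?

major ninth

A to B spans two letter names (A-B), plus an octave, so the interval is some kind of ninth.
A#5 to B#6 is 14 semitones, matching the major ninth exactly, so the quality is major.
(Equivalently, a compound major second: a major second plus an octave.)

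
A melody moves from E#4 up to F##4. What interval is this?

M2

E to F spans two letter names (E-F) — that makes it a second of some quality.
E#4 to F##4 is 2 semitones, matching the major second exactly, so the quality is major.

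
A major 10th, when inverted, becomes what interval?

minor 6th

First reduce the compound major tenth to its simple form, a major third.
The rule of nine gives the new number: 9 − 3 = 6, so a third becomes a sixth.
Quality inverts too: major becomes minor. That makes the inversion a minor sixth.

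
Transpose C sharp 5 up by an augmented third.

E double-sharp 5

Counting three letter names up from C lands on E.
Moving 5 semitones up from C#5 (the size of an augmented third) reaches E##5.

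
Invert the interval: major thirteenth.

First reduce the compound major thirteenth to its simple form, a major sixth.
Interval numbers invert to sum to nine: 6 + 3 = 9, so a sixth inverts to a third.
The quality also flips — major becomes minor — giving a minor third.

minor third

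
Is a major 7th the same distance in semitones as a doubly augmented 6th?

Yes

A major seventh spans 11 semitones, and a doubly augmented sixth also spans 11 semitones — they're enharmonic.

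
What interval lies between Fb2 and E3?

F to E spans seven letter names (F-G-A-B-C-D-E) — that makes it a seventh of some quality.
The major seventh is 11 semitones; here we have 12, one semitone wider: augmented.

augmented seventh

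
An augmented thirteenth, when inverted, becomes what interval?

diminished 3rd

First reduce the compound augmented thirteenth to its simple form, an augmented sixth.
Inverted interval numbers add to nine, so a sixth pairs with a third (6 + 3 = 9).
Quality inverts too: augmented becomes diminished. That makes the inversion a diminished third.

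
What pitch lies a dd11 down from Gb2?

Counting four letter names plus an octave down from G lands on D.
Moving 15 semitones down from Gb2 (the size of a doubly diminished eleventh) reaches D#1.

D#1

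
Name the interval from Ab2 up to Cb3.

A to C spans three letter names (A-B-C): a third.
Ab2 to Cb3 is 3 semitones, a half step short of the major third (4), so this is minor.

minor 3rd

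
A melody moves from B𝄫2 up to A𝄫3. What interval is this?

minor seventh

B to A spans seven letter names (B-C-D-E-F-G-A) — that makes it a seventh of some quality.
Bbb2 to Abb3 is 10 semitones, a half step short of the major seventh (11), so this is minor.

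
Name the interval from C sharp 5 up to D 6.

m9

C to D spans two letter names (C-D), plus an octave, so the interval is some kind of ninth.
C#5 to D6 is 13 semitones, a half step short of the major ninth (14), so this is minor.
(Equivalently, a compound minor second: a minor second plus an octave.)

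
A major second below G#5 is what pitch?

F#5

The second takes the letter from G down to F.
A major second spans 2 semitones, so from G#5 the target pitch is F#5.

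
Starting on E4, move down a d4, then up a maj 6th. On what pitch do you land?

G##4

Down a diminished fourth from E4: B#3 (4 semitones down).
A major sixth up from B#3 is G##4.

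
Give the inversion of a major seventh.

Inverted interval numbers add to nine, so a seventh pairs with a second (7 + 2 = 9).
Quality inverts too: major becomes minor. That makes the inversion a minor second.

m2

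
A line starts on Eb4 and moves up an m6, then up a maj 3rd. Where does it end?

Eb5

A minor sixth up from Eb4 is Cb5.
Up a major third from Cb5: Eb5 (4 semitones up).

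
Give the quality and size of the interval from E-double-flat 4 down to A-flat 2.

Descending from Ebb4 to Ab2 is the same interval as ascending Ab2 to Ebb4.
A to E spans five letter names (A-B-C-D-E), plus an octave: a twelfth.
The perfect twelfth is 19 semitones; here we have 18, one semitone narrower: diminished.
(Equivalently, a compound diminished fifth: a diminished fifth plus an octave.)

diminished twelfth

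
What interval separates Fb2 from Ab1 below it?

minor 6th

Descending from Fb2 to Ab1 is the same interval as ascending Ab1 to Fb2.
A to F spans six letter names (A-B-C-D-E-F), so the interval is some kind of sixth.
A major sixth would be 9 semitones, but Ab1 to Fb2 is 8 — one semitone narrower, making it a minor sixth.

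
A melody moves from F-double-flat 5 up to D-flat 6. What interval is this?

augmented 6th

F to D spans six letter names (F-G-A-B-C-D): a sixth.
Fbb5 to Db6 spans 10 semitones — one semitone wider than the major sixth (9) — giving an augmented sixth.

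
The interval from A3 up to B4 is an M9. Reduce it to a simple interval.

major second

Each octave removed subtracts seven from the number: 9 − 7 = 2.
Quality carries through unchanged, so the simple form is a major second.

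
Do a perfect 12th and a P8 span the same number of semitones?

No

A perfect twelfth is 19 semitones but a perfect octave is 12 semitones — different sizes.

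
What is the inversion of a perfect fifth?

perfect fourth

The rule of nine gives the new number: 9 − 5 = 4, so a fifth becomes a fourth.
The quality also flips — perfect stays perfect — giving a perfect fourth.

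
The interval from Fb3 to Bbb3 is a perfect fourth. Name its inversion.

The rule of nine gives the new number: 9 − 4 = 5, so a fourth becomes a fifth.
Quality inverts too: perfect stays perfect. That makes the inversion a perfect fifth.

P5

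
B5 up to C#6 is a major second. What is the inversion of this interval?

The rule of nine gives the new number: 9 − 2 = 7, so a second becomes a seventh.
And major becomes minor under inversion, so we get a minor seventh.

minor seventh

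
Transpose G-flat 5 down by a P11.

Four letters down from G (plus an octave) reaches D.
Moving 17 semitones down from Gb5 (the size of a perfect eleventh) reaches Db4.

D-flat 4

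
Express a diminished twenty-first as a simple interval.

diminished seventh

Subtracting seven from the interval number removes an octave: 21 − 14 = 7.
So a diminished twenty-first is 2 octaves plus a diminished seventh. The quality is unchanged.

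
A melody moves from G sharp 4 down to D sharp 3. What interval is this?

Descending from G#4 to D#3 is the same interval as ascending D#3 to G#4.
D to G spans four letter names (D-E-F-G), plus an octave — that makes it an eleventh of some quality.
Counting semitones, D#3→G#4 is 17, which is the perfect eleventh.
(Equivalently, a compound perfect fourth: a perfect fourth plus an octave.)

perfect 11th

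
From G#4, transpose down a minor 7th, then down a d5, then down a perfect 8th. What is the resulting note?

G#4 down a minor seventh → A#3 (10 semitones).
A diminished fifth down from A#3 is D##3.
A perfect octave down from D##3 is D##2.

D##2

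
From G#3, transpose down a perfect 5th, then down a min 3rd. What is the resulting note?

G#3 down a perfect fifth → C#3 (7 semitones).
C#3 down a minor third → A#2 (3 semitones).

A#2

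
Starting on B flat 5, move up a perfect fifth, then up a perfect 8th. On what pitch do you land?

F 7

Bb5 up a perfect fifth → F6 (7 semitones).
F6 up a perfect octave → F7 (12 semitones).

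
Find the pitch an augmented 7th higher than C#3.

B##3

The seventh takes the letter from C up to B.
An augmented seventh spans 12 semitones, so from C#3 the target pitch is B##3.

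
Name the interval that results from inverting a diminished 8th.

augmented 1st

The rule of nine gives the new number: 9 − 8 = 1, so an octave becomes a unison.
Quality inverts too: diminished becomes augmented. That makes the inversion an augmented unison.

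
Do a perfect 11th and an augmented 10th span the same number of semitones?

A perfect eleventh = 17 semitones = an augmented tenth; enharmonically equal.

Yes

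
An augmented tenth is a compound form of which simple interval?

Each octave removed subtracts seven from the number: 10 − 7 = 3.
That makes an augmented tenth a compound augmented third — an octave plus an augmented third.

augmented third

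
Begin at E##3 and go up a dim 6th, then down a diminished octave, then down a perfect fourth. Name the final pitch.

Up a diminished sixth from E##3: C#4 (7 semitones up).
A diminished octave down from C#4 is C##3.
Down a perfect fourth from C##3: G##2 (5 semitones down).

G##2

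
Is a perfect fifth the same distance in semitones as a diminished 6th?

Yes

A perfect fifth spans 7 semitones, and a diminished sixth also spans 7 semitones — they're enharmonic.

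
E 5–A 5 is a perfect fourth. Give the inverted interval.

P5

Inverted interval numbers add to nine, so a fourth pairs with a fifth (4 + 5 = 9).
And perfect stays perfect under inversion, so we get a perfect fifth.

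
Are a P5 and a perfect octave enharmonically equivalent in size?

7 semitones (perfect fifth) vs 12 semitones (perfect octave): not equal.

No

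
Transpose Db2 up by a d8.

Dbb3

For an octave the letter name doesn't change: still D, an octave up.
A diminished octave is 11 semitones; 11 semitones up from Db2 gives Dbb3.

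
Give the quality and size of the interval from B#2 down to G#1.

M10

Descending from B#2 to G#1 is the same interval as ascending G#1 to B#2.
G to B spans three letter names (G-A-B), plus an octave, so the interval is some kind of tenth.
G#1 to B#2 is 16 semitones, matching the major tenth exactly, so the quality is major.
(Equivalently, a compound major third: a major third plus an octave.)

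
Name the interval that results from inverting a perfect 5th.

P4

Inverted interval numbers add to nine, so a fifth pairs with a fourth (5 + 4 = 9).
And perfect stays perfect under inversion, so we get a perfect fourth.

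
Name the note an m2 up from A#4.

The second takes the letter from A up to B.
A minor second is 1 semitone; 1 semitone up from A#4 gives B4.

B4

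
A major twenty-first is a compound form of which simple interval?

Subtracting seven from the interval number removes an octave: 21 − 14 = 7.
Quality carries through unchanged, so the simple form is a major seventh.

M7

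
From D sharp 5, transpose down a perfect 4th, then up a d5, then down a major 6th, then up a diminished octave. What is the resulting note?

G flat 5

A perfect fourth down from D#5 is A#4.
Up a diminished fifth from A#4: E5 (6 semitones up).
A major sixth down from E5 is G4.
G4 up a diminished octave → Gb5 (11 semitones).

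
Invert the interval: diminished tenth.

First reduce the compound diminished tenth to its simple form, a diminished third.
Inverted interval numbers add to nine, so a third pairs with a sixth (3 + 6 = 9).
The quality also flips — diminished becomes augmented — giving an augmented sixth.

augmented sixth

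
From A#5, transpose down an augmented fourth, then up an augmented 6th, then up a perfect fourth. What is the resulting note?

F##6

Down an augmented fourth from A#5: E5 (6 semitones down).
E5 up an augmented sixth → C##6 (10 semitones).
Up a perfect fourth from C##6: F##6 (5 semitones up).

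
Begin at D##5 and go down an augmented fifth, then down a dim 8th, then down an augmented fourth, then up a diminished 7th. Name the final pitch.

Down an augmented fifth from D##5: G#4 (8 semitones down).
G#4 down a diminished octave → G##3 (11 semitones).
An augmented fourth down from G##3 is D#3.
D#3 up a diminished seventh → C4 (9 semitones).

C4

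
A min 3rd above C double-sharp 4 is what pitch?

E sharp 4

Counting three letter names up from C lands on E.
A minor third is 3 semitones; 3 semitones up from C##4 gives E#4.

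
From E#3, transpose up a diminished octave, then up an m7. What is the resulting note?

E#3 up a diminished octave → E4 (11 semitones).
E4 up a minor seventh → D5 (10 semitones).

D5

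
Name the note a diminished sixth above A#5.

The sixth takes the letter from A up to F.
A diminished sixth is 7 semitones; 7 semitones up from A#5 gives F6.

F6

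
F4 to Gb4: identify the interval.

m2

F to G spans two letter names (F-G), so the interval is some kind of second.
At 1 semitone, F4→Gb4 falls one short of a major second: minor.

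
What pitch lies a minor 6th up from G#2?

Six letter names up from G: E.
A minor sixth is 8 semitones; 8 semitones up from G#2 gives E3.

E3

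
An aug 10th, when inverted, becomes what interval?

First reduce the compound augmented tenth to its simple form, an augmented third.
Inverted interval numbers add to nine, so a third pairs with a sixth (3 + 6 = 9).
Quality inverts too: augmented becomes diminished. That makes the inversion a diminished sixth.

diminished sixth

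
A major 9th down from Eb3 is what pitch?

The ninth's letter: E down two letter names plus an octave → D.
A major ninth is 14 semitones; 14 semitones down from Eb3 gives Db2.

Db2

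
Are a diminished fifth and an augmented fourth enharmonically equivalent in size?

Yes

A diminished fifth spans 6 semitones, and an augmented fourth also spans 6 semitones — they're enharmonic.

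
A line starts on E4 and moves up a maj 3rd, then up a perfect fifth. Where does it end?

D#5

E4 up a major third → G#4 (4 semitones).
G#4 up a perfect fifth → D#5 (7 semitones).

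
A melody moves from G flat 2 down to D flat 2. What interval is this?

Descending from Gb2 to Db2 is the same interval as ascending Db2 to Gb2.
D to G spans four letter names (D-E-F-G): a fourth.
Db2 to Gb2 is 5 semitones, matching the perfect fourth exactly, so the quality is perfect.

perfect 4th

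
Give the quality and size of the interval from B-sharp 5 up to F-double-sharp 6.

B to F spans five letter names (B-C-D-E-F) — that makes it a fifth of some quality.
B#5 to F##6 is 7 semitones, matching the perfect fifth exactly, so the quality is perfect.

P5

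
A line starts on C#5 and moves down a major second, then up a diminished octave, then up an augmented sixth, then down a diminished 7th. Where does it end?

Down a major second from C#5: B4 (2 semitones down).
A diminished octave up from B4 is Bb5.
An augmented sixth up from Bb5 is G#6.
G#6 down a diminished seventh → A##5 (9 semitones).

A##5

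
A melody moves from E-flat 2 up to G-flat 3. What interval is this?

minor 10th

E to G spans three letter names (E-F-G), plus an octave: a tenth.
At 15 semitones, Eb2→Gb3 falls one short of a major tenth: minor.
(Equivalently, a compound minor third: a minor third plus an octave.)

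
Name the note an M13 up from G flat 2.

The thirteenth's letter: G up six letter names plus an octave → E.
A major thirteenth spans 21 semitones, so from Gb2 the target pitch is Eb4.

E flat 4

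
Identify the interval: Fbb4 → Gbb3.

Descending from Fbb4 to Gbb3 is the same interval as ascending Gbb3 to Fbb4.
G to F spans seven letter names (G-A-B-C-D-E-F): a seventh.
At 10 semitones, Gbb3→Fbb4 falls one short of a major seventh: minor.

minor seventh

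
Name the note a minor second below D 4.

The second takes the letter from D down to C.
A minor second is 1 semitone; 1 semitone down from D4 gives C#4.

C-sharp 4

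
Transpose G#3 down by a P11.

D#2

Four letters down from G (plus an octave) reaches D.
A perfect eleventh spans 17 semitones, so from G#3 the target pitch is D#2.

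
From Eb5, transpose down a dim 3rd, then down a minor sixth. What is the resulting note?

E#4

Down a diminished third from Eb5: C#5 (2 semitones down).
C#5 down a minor sixth → E#4 (8 semitones).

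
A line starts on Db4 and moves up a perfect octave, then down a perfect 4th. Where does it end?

Ab4

A perfect octave up from Db4 is Db5.
Db5 down a perfect fourth → Ab4 (5 semitones).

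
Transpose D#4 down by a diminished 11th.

A##2

The eleventh's letter: D down four letter names plus an octave → A.
A diminished eleventh spans 16 semitones, so from D#4 the target pitch is A##2.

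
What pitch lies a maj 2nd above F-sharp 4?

Two letter names up from F: G.
A major second spans 2 semitones, so from F#4 the target pitch is G#4.

G-sharp 4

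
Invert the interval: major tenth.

minor sixth

First reduce the compound major tenth to its simple form, a major third.
Inverted interval numbers add to nine, so a third pairs with a sixth (3 + 6 = 9).
Quality inverts too: major becomes minor. That makes the inversion a minor sixth.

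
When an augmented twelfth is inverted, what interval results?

First reduce the compound augmented twelfth to its simple form, an augmented fifth.
Inverted interval numbers add to nine, so a fifth pairs with a fourth (5 + 4 = 9).
And augmented becomes diminished under inversion, so we get a diminished fourth.

d4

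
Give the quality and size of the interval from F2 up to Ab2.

F to A spans three letter names (F-G-A): a third.
F2 to Ab2 is 3 semitones, a half step short of the major third (4), so this is minor.

minor third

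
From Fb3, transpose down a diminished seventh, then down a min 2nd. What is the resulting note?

F#2

Down a diminished seventh from Fb3: G2 (9 semitones down).
G2 down a minor second → F#2 (1 semitone).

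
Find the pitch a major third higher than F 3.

A 3

The third takes the letter from F up to A.
A major third is 4 semitones; 4 semitones up from F3 gives A3.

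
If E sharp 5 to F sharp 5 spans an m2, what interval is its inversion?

M7

Inverted interval numbers add to nine, so a second pairs with a seventh (2 + 7 = 9).
Quality inverts too: minor becomes major. That makes the inversion a major seventh.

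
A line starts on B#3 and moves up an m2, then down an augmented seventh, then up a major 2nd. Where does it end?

A minor second up from B#3 is C#4.
C#4 down an augmented seventh → Db3 (12 semitones).
Db3 up a major second → Eb3 (2 semitones).

Eb3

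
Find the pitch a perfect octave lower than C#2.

The letter stays C (same as the start), shifted an octave down.
Moving 12 semitones down from C#2 (the size of a perfect octave) reaches C#1.

C#1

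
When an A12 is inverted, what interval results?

d4

First reduce the compound augmented twelfth to its simple form, an augmented fifth.
Interval numbers invert to sum to nine: 5 + 4 = 9, so a fifth inverts to a fourth.
Quality inverts too: augmented becomes diminished. That makes the inversion a diminished fourth.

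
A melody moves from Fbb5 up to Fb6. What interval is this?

A8

F to F is the same letter name, plus an octave: an octave.
A perfect octave would be 12 semitones; Fbb5 to Fb6 is 13, one semitone wider, so the interval is augmented.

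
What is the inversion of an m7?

major second

The rule of nine gives the new number: 9 − 7 = 2, so a seventh becomes a second.
And minor becomes major under inversion, so we get a major second.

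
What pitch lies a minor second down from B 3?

A sharp 3

Counting two letter names down from B lands on A.
A minor second spans 1 semitone, so from B3 the target pitch is A#3.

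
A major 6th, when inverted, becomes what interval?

Inverted interval numbers add to nine, so a sixth pairs with a third (6 + 3 = 9).
And major becomes minor under inversion, so we get a minor third.

m3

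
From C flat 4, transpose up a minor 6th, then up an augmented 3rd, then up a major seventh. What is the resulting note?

Up a minor sixth from Cb4: Abb4 (8 semitones up).
Abb4 up an augmented third → C5 (5 semitones).
A major seventh up from C5 is B5.

B 5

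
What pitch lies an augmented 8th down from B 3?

B-flat 2

An octave keeps the letter name B, an octave down from B.
An augmented octave is 13 semitones; 13 semitones down from B3 gives Bb2.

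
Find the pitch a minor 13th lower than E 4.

Counting six letter names plus an octave down from E lands on G.
A minor thirteenth is 20 semitones; 20 semitones down from E4 gives G#2.

G sharp 2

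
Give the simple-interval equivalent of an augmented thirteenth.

A6

Subtracting seven from the interval number removes an octave: 13 − 7 = 6.
That makes an augmented thirteenth a compound augmented sixth — an octave plus an augmented sixth.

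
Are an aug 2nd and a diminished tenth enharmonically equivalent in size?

No

An augmented second spans 3 semitones; a diminished tenth spans 14 semitones. They differ by 11.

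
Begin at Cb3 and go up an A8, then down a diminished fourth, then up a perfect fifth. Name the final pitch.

Up an augmented octave from Cb3: C4 (13 semitones up).
A diminished fourth down from C4 is G#3.
Up a perfect fifth from G#3: D#4 (7 semitones up).

D#4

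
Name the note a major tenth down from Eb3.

Cb2

Three letters down from E (plus an octave) reaches C.
Moving 16 semitones down from Eb3 (the size of a major tenth) reaches Cb2.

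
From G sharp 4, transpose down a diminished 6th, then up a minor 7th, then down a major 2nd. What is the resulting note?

G double-sharp 4

A diminished sixth down from G#4 is B##3.
B##3 up a minor seventh → A##4 (10 semitones).
A##4 down a major second → G##4 (2 semitones).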